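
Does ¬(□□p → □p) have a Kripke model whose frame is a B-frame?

1. ¬(□□p → □p), 0
2. □□p, 0
3. ¬□p, 0
4. □p, 0
5. p, 0
6. ¬p, 1
7. □p, 1
8. p, 1
Accessibility: 0R0, 0R1, 1R0, 1R1
Branch closes: p and ¬p both at 1.
All branches of the tableau close; one closing branch shown above.

Unsatisfiable (every branch closes)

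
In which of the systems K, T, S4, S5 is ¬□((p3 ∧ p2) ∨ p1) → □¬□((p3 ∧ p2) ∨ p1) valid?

S5-tableau for the negation ¬(¬□((p3 ∧ p2) ∨ p1) → □¬□((p3 ∧ p2) ∨ p1)):
1. ¬(¬□((p3 ∧ p2) ∨ p1) → □¬□((p3 ∧ p2) ∨ p1)), w0
2. ¬□((p3 ∧ p2) ∨ p1), w0
3. ¬□¬□((p3 ∧ p2) ∨ p1), w0
4. ¬((p3 ∧ p2) ∨ p1), w1
5. ¬(p3 ∧ p2), w1
6. ¬p1, w1
7. ¬p2, w1
8. □((p3 ∧ p2) ∨ p1), w2
9. (p3 ∧ p2) ∨ p1, w0
10. (p3 ∧ p2) ∨ p1, w1
11. (p3 ∧ p2) ∨ p1, w2
12. p3 ∧ p2, w0
13. p3, w0
14. p2, w0
15. p3 ∧ p2, w1
16. p3, w1
17. p2, w1
Accessibility: w0Rw0, w0Rw1, w0Rw2, w1Rw0, w1Rw1, w1Rw2, w2Rw0, w2Rw1, w2Rw2
Branch closes: p2 and ¬p2 both at w1.
Every branch closes (one shown): valid in S5.
S4-tableau for the negation ¬(¬□((p3 ∧ p2) ∨ p1) → □¬□((p3 ∧ p2) ∨ p1)):
1. ¬(¬□((p3 ∧ p2) ∨ p1) → □¬□((p3 ∧ p2) ∨ p1)), w0
2. ¬□((p3 ∧ p2) ∨ p1), w0
3. ¬□¬□((p3 ∧ p2) ∨ p1), w0
4. ¬((p3 ∧ p2) ∨ p1), w1
5. ¬(p3 ∧ p2), w1
6. ¬p1, w1
7. ¬p2, w1
8. □((p3 ∧ p2) ∨ p1), w2
9. (p3 ∧ p2) ∨ p1, w2
10. p1, w2
Accessibility: w0Rw0, w0Rw1, w0Rw2, w1Rw1, w2Rw2
Complete open branch: countermodel on an S4-frame, so not valid in S4, nor in K, T (the same frame is also a K-frame and a T-frame).

S5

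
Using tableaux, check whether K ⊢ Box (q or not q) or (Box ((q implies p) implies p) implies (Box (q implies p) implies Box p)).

Valid

Tableau for the negation not (Box (q or not q) or (Box ((q implies p) implies p) implies (Box (q implies p) implies Box p))):
1. not (Box (q or not q) or (Box ((q implies p) implies p) implies (Box (q implies p) implies Box p))), u
2. not Box (q or not q), u   [neg-or-rule on 1]
3. not (Box ((q implies p) implies p) implies (Box (q implies p) implies Box p)), u   [neg-or-rule on 1]
4. Box ((q implies p) implies p), u   [neg-implies-rule on 3]
5. not (Box (q implies p) implies Box p), u   [neg-implies-rule on 3]
6. Box (q implies p), u   [neg-implies-rule on 5]
7. not Box p, u   [neg-implies-rule on 5]
8. not (q or not q), v   [neg-Box-rule on 2: fresh world v, uRv]
9. not q, v   [neg-or-rule on 8]
10. q, v   [neg-or-rule on 8]
Accessibility: uRv
Branch closes: q and not q both at v.
All branches of the negation close; one closing branch shown above.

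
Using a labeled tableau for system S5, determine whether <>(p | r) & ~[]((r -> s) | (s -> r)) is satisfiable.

1. <>(p | r) & ~[]((r -> s) | (s -> r)), 0
2. <>(p | r), 0   [&-rule on 1]
3. ~[]((r -> s) | (s -> r)), 0   [&-rule on 1]
4. p | r, 1   [<>-rule on 2: fresh world 1, 0R1]
5. r, 1   [|-rule on 4 (branches; this branch)]
6. ~((r -> s) | (s -> r)), 2   [~[]-rule on 3: fresh world 2, 0R2]
7. ~(r -> s), 2   [~|-rule on 6]
8. ~(s -> r), 2   [~|-rule on 6]
9. r, 2   [~->-rule on 7]
10. ~s, 2   [~->-rule on 7]
11. s, 2   [~->-rule on 8]
12. ~r, 2   [~->-rule on 8]
Accessibility: 0R0, 0R1, 0R2, 1R0, 1R1, 1R2, 2R0, 2R1, 2R2
Branch closes: s and ~s both at 2.
All branches of the tableau close; one closing branch shown above.

Unsatisfiable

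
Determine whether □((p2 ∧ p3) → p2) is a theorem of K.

Tableau for the negation ¬□((p2 ∧ p3) → p2):
1. ¬□((p2 ∧ p3) → p2), u
2. ¬((p2 ∧ p3) → p2), v
3. p2 ∧ p3, v
4. ¬p2, v
5. p2, v
6. p3, v
Accessibility: uRv
Branch closes: p2 and ¬p2 both at v.
Every branch of the negation's tableau closes; the branch above is one of them.

Yes, valid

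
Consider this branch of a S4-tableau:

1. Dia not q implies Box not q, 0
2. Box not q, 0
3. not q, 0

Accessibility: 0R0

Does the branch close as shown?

No, open

No atom appears with both signs at the same world.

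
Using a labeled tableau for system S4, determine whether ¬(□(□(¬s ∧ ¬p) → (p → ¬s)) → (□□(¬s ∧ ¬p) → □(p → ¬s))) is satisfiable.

1. ¬(□(□(¬s ∧ ¬p) → (p → ¬s)) → (□□(¬s ∧ ¬p) → □(p → ¬s))), u
2. □(□(¬s ∧ ¬p) → (p → ¬s)), u
3. ¬(□□(¬s ∧ ¬p) → □(p → ¬s)), u
4. □□(¬s ∧ ¬p), u
5. ¬□(p → ¬s), u
6. □(¬s ∧ ¬p) → (p → ¬s), u
7. □(¬s ∧ ¬p), u
8. ¬s ∧ ¬p, u
9. ¬s, u
10. ¬p, u
11. p → ¬s, u
12. ¬(p → ¬s), v
13. p, v
14. s, v
15. □(¬s ∧ ¬p) → (p → ¬s), v
16. □(¬s ∧ ¬p), v
17. ¬s ∧ ¬p, v
18. ¬s, v
19. ¬p, v
Accessibility: uRu, uRv, vRv
Branch closes: s and ¬s both at v.
All branches of the tableau close; one closing branch shown above.

Unsatisfiable (every branch closes)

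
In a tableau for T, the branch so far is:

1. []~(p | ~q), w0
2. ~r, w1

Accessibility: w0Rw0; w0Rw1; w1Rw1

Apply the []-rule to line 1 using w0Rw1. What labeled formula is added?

~(p | ~q), w1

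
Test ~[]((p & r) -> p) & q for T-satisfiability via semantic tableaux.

1. ~[]((p & r) -> p) & q, u
2. ~[]((p & r) -> p), u
3. q, u
4. ~((p & r) -> p), v
5. p & r, v
6. ~p, v
7. p, v
8. r, v
Accessibility: uRu, uRv, vRv
Branch closes: p and ~p both at v.
(One branch shown.) All branches close.

No, unsatisfiable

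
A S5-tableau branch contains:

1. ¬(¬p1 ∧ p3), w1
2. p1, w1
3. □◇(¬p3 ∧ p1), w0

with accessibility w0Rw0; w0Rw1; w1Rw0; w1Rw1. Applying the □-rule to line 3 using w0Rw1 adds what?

◇(¬p3 ∧ p1), w1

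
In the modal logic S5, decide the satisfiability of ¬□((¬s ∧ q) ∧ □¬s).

1. ¬□((¬s ∧ q) ∧ □¬s), 0
2. ¬((¬s ∧ q) ∧ □¬s), 1   [¬□-rule on 1: fresh world 1, 0R1]
3. ¬□¬s, 1   [¬∧-rule on 2 (branches; this branch)]
4. s, 2   [¬□-rule on 3: fresh world 2, 1R2]
Accessibility: 0R0, 0R1, 0R2, 1R0, 1R1, 1R2, 2R0, 2R1, 2R2

Satisfiable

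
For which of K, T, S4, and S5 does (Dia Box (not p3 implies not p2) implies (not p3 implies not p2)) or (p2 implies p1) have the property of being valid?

S4-tableau for the negation not ((Dia Box (not p3 implies not p2) implies (not p3 implies not p2)) or (p2 implies p1)):
1. not ((Dia Box (not p3 implies not p2) implies (not p3 implies not p2)) or (p2 implies p1)), w0
2. not (Dia Box (not p3 implies not p2) implies (not p3 implies not p2)), w0
3. not (p2 implies p1), w0
4. Dia Box (not p3 implies not p2), w0
5. not (not p3 implies not p2), w0
6. p2, w0
7. not p1, w0
8. not p3, w0
9. Box (not p3 implies not p2), w1
10. not p3 implies not p2, w1
11. not p2, w1
Accessibility: w0Rw0, w0Rw1, w1Rw1
Complete open branch: countermodel on an S4-frame, so not valid in S4, nor in K, T (the same frame is also a K-frame and a T-frame).
S5-tableau for the negation not ((Dia Box (not p3 implies not p2) implies (not p3 implies not p2)) or (p2 implies p1)):
1. not ((Dia Box (not p3 implies not p2) implies (not p3 implies not p2)) or (p2 implies p1)), w0
2. not (Dia Box (not p3 implies not p2) implies (not p3 implies not p2)), w0
3. not (p2 implies p1), w0
4. Dia Box (not p3 implies not p2), w0
5. not (not p3 implies not p2), w0
6. p2, w0
7. not p1, w0
8. not p3, w0
9. Box (not p3 implies not p2), w1
10. not p3 implies not p2, w0
11. not p3 implies not p2, w1
12. not p2, w0
Accessibility: w0Rw0, w0Rw1, w1Rw0, w1Rw1
Branch closes: p2 and not p2 both at w0.
Every branch closes (one shown): valid in S5.

S5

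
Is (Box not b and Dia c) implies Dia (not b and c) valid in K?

Tableau for the negation not ((Box not b and Dia c) implies Dia (not b and c)):
1. not ((Box not b and Dia c) implies Dia (not b and c)), 0
2. Box not b and Dia c, 0   [neg-implies-rule on 1]
3. not Dia (not b and c), 0   [neg-implies-rule on 1]
4. Box not b, 0   [and-rule on 2]
5. Dia c, 0   [and-rule on 2]
6. c, 1   [Dia-rule on 5: fresh world 1, 0R1]
7. not (not b and c), 1   [neg-Dia-rule on 3 via 0R1]
8. not b, 1   [Box-rule on 4 via 0R1]
9. not c, 1   [neg-and-rule on 7 (branches; this branch)]
Accessibility: 0R1
Branch closes: c and not c both at 1.
Every branch of the negation's tableau closes; the branch above is one of them.

Valid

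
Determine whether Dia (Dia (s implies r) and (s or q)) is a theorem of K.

Invalid (countermodel exists)

Tableau for the negation not Dia (Dia (s implies r) and (s or q)):
1. not Dia (Dia (s implies r) and (s or q)), u
The negation has an open branch (countermodel exists).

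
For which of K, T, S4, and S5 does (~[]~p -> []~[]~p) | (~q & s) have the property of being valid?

S5

S5-tableau for the negation ~((~[]~p -> []~[]~p) | (~q & s)):
1. ~((~[]~p -> []~[]~p) | (~q & s)), w0
2. ~(~[]~p -> []~[]~p), w0
3. ~(~q & s), w0
4. ~[]~p, w0
5. ~[]~[]~p, w0
6. ~s, w0
7. p, w1
8. []~p, w2
9. ~p, w0
10. ~p, w1
Accessibility: w0Rw0, w0Rw1, w0Rw2, w1Rw0, w1Rw1, w1Rw2, w2Rw0, w2Rw1, w2Rw2
Branch closes: p and ~p both at w1.
Every branch closes (one shown): valid in S5.
S4-tableau for the negation ~((~[]~p -> []~[]~p) | (~q & s)):
1. ~((~[]~p -> []~[]~p) | (~q & s)), w0
2. ~(~[]~p -> []~[]~p), w0
3. ~(~q & s), w0
4. ~[]~p, w0
5. ~[]~[]~p, w0
6. ~s, w0
7. p, w1
8. []~p, w2
9. ~p, w2
Accessibility: w0Rw0, w0Rw1, w0Rw2, w1Rw1, w2Rw2
Complete open branch: countermodel on an S4-frame, so not valid in S4, nor in K, T (the same frame is also a K-frame and a T-frame).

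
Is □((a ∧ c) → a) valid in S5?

Valid in S5

Tableau for the negation ¬□((a ∧ c) → a):
1. ¬□((a ∧ c) → a), u
2. ¬((a ∧ c) → a), v   [¬□-rule on 1: fresh world v, uRv]
3. a ∧ c, v   [¬→-rule on 2]
4. ¬a, v   [¬→-rule on 2]
5. a, v   [∧-rule on 3]
6. c, v   [∧-rule on 3]
Accessibility: uRu, uRv, vRu, vRv
Branch closes: a and ¬a both at v.
All branches of the negation close; one closing branch shown above.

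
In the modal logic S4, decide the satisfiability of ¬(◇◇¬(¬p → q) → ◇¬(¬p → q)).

Unsatisfiable (every branch closes)

1. ¬(◇◇¬(¬p → q) → ◇¬(¬p → q)), u
2. ◇◇¬(¬p → q), u
3. ¬◇¬(¬p → q), u
4. ¬p → q, u
5. q, u
6. ◇¬(¬p → q), v
7. ¬p → q, v
8. q, v
9. ¬(¬p → q), w
10. ¬p, w
11. ¬q, w
12. ¬p → q, w
13. q, w
Accessibility: uRu, uRv, uRw, vRv, vRw, wRw
Branch closes: q and ¬q both at w.
(One branch shown.) All branches close.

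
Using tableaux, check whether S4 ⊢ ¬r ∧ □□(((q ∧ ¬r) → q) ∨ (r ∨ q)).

Not valid

Tableau for the negation ¬(¬r ∧ □□(((q ∧ ¬r) → q) ∨ (r ∨ q))):
1. ¬(¬r ∧ □□(((q ∧ ¬r) → q) ∨ (r ∨ q))), w0
2. r, w0
Accessibility: w0Rw0
The negation has an open branch (countermodel exists).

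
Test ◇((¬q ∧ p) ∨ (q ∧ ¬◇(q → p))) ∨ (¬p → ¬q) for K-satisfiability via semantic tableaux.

Yes, satisfiable

1. ◇((¬q ∧ p) ∨ (q ∧ ¬◇(q → p))) ∨ (¬p → ¬q), 0
2. ¬p → ¬q, 0
3. ¬q, 0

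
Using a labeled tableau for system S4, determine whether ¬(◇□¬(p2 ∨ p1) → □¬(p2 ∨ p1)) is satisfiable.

Satisfiable

1. ¬(◇□¬(p2 ∨ p1) → □¬(p2 ∨ p1)), u
2. ◇□¬(p2 ∨ p1), u
3. ¬□¬(p2 ∨ p1), u
4. □¬(p2 ∨ p1), v
5. ¬(p2 ∨ p1), v
6. ¬p2, v
7. ¬p1, v
8. p2 ∨ p1, w
9. p1, w
Accessibility: uRu, uRv, uRw, vRv, wRw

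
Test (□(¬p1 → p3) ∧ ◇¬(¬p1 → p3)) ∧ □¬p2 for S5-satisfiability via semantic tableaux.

No, unsatisfiable

1. (□(¬p1 → p3) ∧ ◇¬(¬p1 → p3)) ∧ □¬p2, u
2. □(¬p1 → p3) ∧ ◇¬(¬p1 → p3), u   [∧-rule on 1]
3. □¬p2, u   [∧-rule on 1]
4. □(¬p1 → p3), u   [∧-rule on 2]
5. ◇¬(¬p1 → p3), u   [∧-rule on 2]
6. ¬p2, u   [□-rule on 3 via uRu]
7. ¬p1 → p3, u   [□-rule on 4 via uRu]
8. p3, u   [→-rule on 7 (branches; this branch)]
9. ¬(¬p1 → p3), v   [◇-rule on 5: fresh world v, uRv]
10. ¬p1, v   [¬→-rule on 9]
11. ¬p3, v   [¬→-rule on 9]
12. ¬p2, v   [□-rule on 3 via uRv]
13. ¬p1 → p3, v   [□-rule on 4 via uRv]
14. p3, v   [→-rule on 13 (branches; this branch)]
Accessibility: uRu, uRv, vRu, vRv
Branch closes: p3 and ¬p3 both at v.
(One branch shown.) All branches close.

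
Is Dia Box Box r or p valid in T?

Tableau for the negation not (Dia Box Box r or p):
1. not (Dia Box Box r or p), 0
2. not Dia Box Box r, 0   [neg-or-rule on 1]
3. not p, 0   [neg-or-rule on 1]
4. not Box Box r, 0   [neg-Dia-rule on 2 via 0R0]
5. not Box r, 1   [neg-Box-rule on 4: fresh world 1, 0R1]
6. not Box Box r, 1   [neg-Dia-rule on 2 via 0R1]
7. not r, 2   [neg-Box-rule on 5: fresh world 2, 1R2]
8. not Box r, 3   [neg-Box-rule on 6: fresh world 3, 1R3]
9. not r, 4   [neg-Box-rule on 8: fresh world 4, 3R4]
Accessibility: 0R0, 0R1, 1R1, 1R2, 1R3, 2R2, 3R3, 3R4, 4R4
The negation has an open branch (countermodel exists).

Invalid (countermodel exists)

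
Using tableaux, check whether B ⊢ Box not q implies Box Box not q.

Tableau for the negation not (Box not q implies Box Box not q):
1. not (Box not q implies Box Box not q), u
2. Box not q, u
3. not Box Box not q, u
4. not q, u
5. not Box not q, v
6. not q, v
7. q, w
Accessibility: uRu, uRv, vRu, vRv, vRw, wRv, wRw
The negation has an open branch (countermodel exists).

Not valid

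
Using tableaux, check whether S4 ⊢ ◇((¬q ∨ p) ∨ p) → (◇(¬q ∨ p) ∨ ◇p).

Tableau for the negation ¬(◇((¬q ∨ p) ∨ p) → (◇(¬q ∨ p) ∨ ◇p)):
1. ¬(◇((¬q ∨ p) ∨ p) → (◇(¬q ∨ p) ∨ ◇p)), u
2. ◇((¬q ∨ p) ∨ p), u
3. ¬(◇(¬q ∨ p) ∨ ◇p), u
4. ¬◇(¬q ∨ p), u
5. ¬◇p, u
6. ¬(¬q ∨ p), u
7. q, u
8. ¬p, u
9. (¬q ∨ p) ∨ p, v
10. ¬(¬q ∨ p), v
11. q, v
12. ¬p, v
13. ¬q ∨ p, v
14. p, v
Accessibility: uRu, uRv, vRv
Branch closes: p and ¬p both at v.
Every branch of the negation's tableau closes; the branch above is one of them.

Valid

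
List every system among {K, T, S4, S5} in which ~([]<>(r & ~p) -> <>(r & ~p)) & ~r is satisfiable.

T-tableau for the formula:
1. ~([]<>(r & ~p) -> <>(r & ~p)) & ~r, 0
2. ~([]<>(r & ~p) -> <>(r & ~p)), 0
3. ~r, 0
4. []<>(r & ~p), 0
5. ~<>(r & ~p), 0
6. <>(r & ~p), 0
7. ~(r & ~p), 0
8. p, 0
9. r & ~p, 1
10. r, 1
11. ~p, 1
12. <>(r & ~p), 1
13. ~(r & ~p), 1
14. p, 1
Accessibility: 0R0, 0R1, 1R1
Branch closes: p and ~p both at 1.
Every branch closes (one shown): unsatisfiable in T, hence also in S4, S5 (every S4/S5-frame is a T-frame).
K-tableau for the formula:
1. ~([]<>(r & ~p) -> <>(r & ~p)) & ~r, 0
2. ~([]<>(r & ~p) -> <>(r & ~p)), 0
3. ~r, 0
4. []<>(r & ~p), 0
5. ~<>(r & ~p), 0
Complete open branch: satisfiable in K.

K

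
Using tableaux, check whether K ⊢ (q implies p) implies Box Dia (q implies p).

Invalid (countermodel exists)

Tableau for the negation not ((q implies p) implies Box Dia (q implies p)):
1. not ((q implies p) implies Box Dia (q implies p)), w0
2. q implies p, w0
3. not Box Dia (q implies p), w0
4. p, w0
5. not Dia (q implies p), w1
Accessibility: w0Rw1
The negation has an open branch (countermodel exists).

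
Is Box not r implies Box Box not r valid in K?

Tableau for the negation not (Box not r implies Box Box not r):
1. not (Box not r implies Box Box not r), u
2. Box not r, u   [neg-implies-rule on 1]
3. not Box Box not r, u   [neg-implies-rule on 1]
4. not Box not r, v   [neg-Box-rule on 3: fresh world v, uRv]
5. not r, v   [Box-rule on 2 via uRv]
6. r, w   [neg-Box-rule on 4: fresh world w, vRw]
Accessibility: uRv, vRw
The negation has an open branch (countermodel exists).

Invalid (countermodel exists)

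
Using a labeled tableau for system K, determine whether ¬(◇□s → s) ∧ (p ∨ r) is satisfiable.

1. ¬(◇□s → s) ∧ (p ∨ r), w0
2. ¬(◇□s → s), w0   [∧-rule on 1]
3. p ∨ r, w0   [∧-rule on 1]
4. ◇□s, w0   [¬→-rule on 2]
5. ¬s, w0   [¬→-rule on 2]
6. r, w0   [∨-rule on 3 (branches; this branch)]
7. □s, w1   [◇-rule on 4: fresh world w1, w0Rw1]
Accessibility: w0Rw1

Yes, satisfiable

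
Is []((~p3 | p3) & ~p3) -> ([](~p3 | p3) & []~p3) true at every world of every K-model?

Tableau for the negation ~([]((~p3 | p3) & ~p3) -> ([](~p3 | p3) & []~p3)):
1. ~([]((~p3 | p3) & ~p3) -> ([](~p3 | p3) & []~p3)), 0
2. []((~p3 | p3) & ~p3), 0   [~->-rule on 1]
3. ~([](~p3 | p3) & []~p3), 0   [~->-rule on 1]
4. ~[]~p3, 0   [~&-rule on 3 (branches; this branch)]
5. p3, 1   [~[]-rule on 4: fresh world 1, 0R1]
6. (~p3 | p3) & ~p3, 1   [[]-rule on 2 via 0R1]
7. ~p3 | p3, 1   [&-rule on 6]
8. ~p3, 1   [&-rule on 6]
Accessibility: 0R1
Branch closes: p3 and ~p3 both at 1.
Every branch of the negation's tableau closes; the branch above is one of them.

Valid in K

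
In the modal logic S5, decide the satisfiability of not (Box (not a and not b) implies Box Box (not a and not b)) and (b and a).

Unsatisfiable (every branch closes)

1. not (Box (not a and not b) implies Box Box (not a and not b)) and (b and a), 0
2. not (Box (not a and not b) implies Box Box (not a and not b)), 0
3. b and a, 0
4. Box (not a and not b), 0
5. not Box Box (not a and not b), 0
6. b, 0
7. a, 0
8. not a and not b, 0
9. not a, 0
10. not b, 0
Accessibility: 0R0
Branch closes: a and not a both at 0.
All branches of the tableau close; one closing branch shown above.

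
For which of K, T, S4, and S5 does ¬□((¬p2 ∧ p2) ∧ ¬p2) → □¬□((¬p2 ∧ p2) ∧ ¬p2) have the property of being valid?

T, S4, S5

K-tableau for the negation ¬(¬□((¬p2 ∧ p2) ∧ ¬p2) → □¬□((¬p2 ∧ p2) ∧ ¬p2)):
1. ¬(¬□((¬p2 ∧ p2) ∧ ¬p2) → □¬□((¬p2 ∧ p2) ∧ ¬p2)), u
2. ¬□((¬p2 ∧ p2) ∧ ¬p2), u   [¬→-rule on 1]
3. ¬□¬□((¬p2 ∧ p2) ∧ ¬p2), u   [¬→-rule on 1]
4. ¬((¬p2 ∧ p2) ∧ ¬p2), v   [¬□-rule on 2: fresh world v, uRv]
5. p2, v   [¬∧-rule on 4 (branches; this branch)]
6. □((¬p2 ∧ p2) ∧ ¬p2), w   [¬□-rule on 3: fresh world w, uRw]
Accessibility: uRv, uRw
Complete open branch: countermodel on a K-frame, so not valid in K.
T-tableau for the negation ¬(¬□((¬p2 ∧ p2) ∧ ¬p2) → □¬□((¬p2 ∧ p2) ∧ ¬p2)):
1. ¬(¬□((¬p2 ∧ p2) ∧ ¬p2) → □¬□((¬p2 ∧ p2) ∧ ¬p2)), u
2. ¬□((¬p2 ∧ p2) ∧ ¬p2), u   [¬→-rule on 1]
3. ¬□¬□((¬p2 ∧ p2) ∧ ¬p2), u   [¬→-rule on 1]
4. ¬((¬p2 ∧ p2) ∧ ¬p2), v   [¬□-rule on 2: fresh world v, uRv]
5. ¬(¬p2 ∧ p2), v   [¬∧-rule on 4 (branches; this branch)]
6. ¬p2, v   [¬∧-rule on 5 (branches; this branch)]
7. □((¬p2 ∧ p2) ∧ ¬p2), w   [¬□-rule on 3: fresh world w, uRw]
8. (¬p2 ∧ p2) ∧ ¬p2, w   [□-rule on 7 via wRw]
9. ¬p2 ∧ p2, w   [∧-rule on 8]
10. ¬p2, w   [∧-rule on 8]
11. p2, w   [∧-rule on 9]
Accessibility: uRu, uRv, uRw, vRv, wRw
Branch closes: p2 and ¬p2 both at w.
Every branch closes (one shown): valid in T, hence also in S4, S5 (every theorem of T is a theorem of S4 and S5).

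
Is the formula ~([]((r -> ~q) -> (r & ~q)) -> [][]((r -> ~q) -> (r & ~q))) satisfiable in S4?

Unsatisfiable (every branch closes)

1. ~([]((r -> ~q) -> (r & ~q)) -> [][]((r -> ~q) -> (r & ~q))), 0
2. []((r -> ~q) -> (r & ~q)), 0
3. ~[][]((r -> ~q) -> (r & ~q)), 0
4. (r -> ~q) -> (r & ~q), 0
5. r & ~q, 0
6. r, 0
7. ~q, 0
8. ~[]((r -> ~q) -> (r & ~q)), 1
9. (r -> ~q) -> (r & ~q), 1
10. r & ~q, 1
11. r, 1
12. ~q, 1
13. ~((r -> ~q) -> (r & ~q)), 2
14. r -> ~q, 2
15. ~(r & ~q), 2
16. (r -> ~q) -> (r & ~q), 2
17. ~q, 2
18. ~r, 2
19. r & ~q, 2
20. r, 2
Accessibility: 0R0, 0R1, 0R2, 1R1, 1R2, 2R2
Branch closes: r and ~r both at 2.
(One branch shown.) All branches close.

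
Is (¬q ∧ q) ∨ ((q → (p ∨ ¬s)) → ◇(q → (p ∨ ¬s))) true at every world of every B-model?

Valid in B

Tableau for the negation ¬((¬q ∧ q) ∨ ((q → (p ∨ ¬s)) → ◇(q → (p ∨ ¬s)))):
1. ¬((¬q ∧ q) ∨ ((q → (p ∨ ¬s)) → ◇(q → (p ∨ ¬s)))), w0
2. ¬(¬q ∧ q), w0
3. ¬((q → (p ∨ ¬s)) → ◇(q → (p ∨ ¬s))), w0
4. q → (p ∨ ¬s), w0
5. ¬◇(q → (p ∨ ¬s)), w0
6. ¬(q → (p ∨ ¬s)), w0
7. q, w0
8. ¬(p ∨ ¬s), w0
9. ¬p, w0
10. s, w0
11. p ∨ ¬s, w0
12. ¬s, w0
Accessibility: w0Rw0
Branch closes: s and ¬s both at w0.
Every branch of the negation's tableau closes; the branch above is one of them.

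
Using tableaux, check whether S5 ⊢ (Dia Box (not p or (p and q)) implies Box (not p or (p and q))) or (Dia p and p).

Valid

Tableau for the negation not ((Dia Box (not p or (p and q)) implies Box (not p or (p and q))) or (Dia p and p)):
1. not ((Dia Box (not p or (p and q)) implies Box (not p or (p and q))) or (Dia p and p)), w0
2. not (Dia Box (not p or (p and q)) implies Box (not p or (p and q))), w0
3. not (Dia p and p), w0
4. Dia Box (not p or (p and q)), w0
5. not Box (not p or (p and q)), w0
6. not p, w0
7. Box (not p or (p and q)), w1
8. not p or (p and q), w0
9. not p or (p and q), w1
10. p and q, w1
11. p, w1
12. q, w1
13. not (not p or (p and q)), w2
14. p, w2
15. not (p and q), w2
16. not p or (p and q), w2
17. not q, w2
18. p and q, w2
19. q, w2
Accessibility: w0Rw0, w0Rw1, w0Rw2, w1Rw0, w1Rw1, w1Rw2, w2Rw0, w2Rw1, w2Rw2
Branch closes: q and not q both at w2.
All branches of the negation close; one closing branch shown above.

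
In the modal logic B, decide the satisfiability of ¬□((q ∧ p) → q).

Unsatisfiable

1. ¬□((q ∧ p) → q), 0
2. ¬((q ∧ p) → q), 1   [¬□-rule on 1: fresh world 1, 0R1]
3. q ∧ p, 1   [¬→-rule on 2]
4. ¬q, 1   [¬→-rule on 2]
5. q, 1   [∧-rule on 3]
6. p, 1   [∧-rule on 3]
Accessibility: 0R0, 0R1, 1R0, 1R1
Branch closes: q and ¬q both at 1.
(One branch shown.) All branches close.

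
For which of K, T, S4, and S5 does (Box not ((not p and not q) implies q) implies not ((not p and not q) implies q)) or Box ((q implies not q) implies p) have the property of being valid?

K-tableau for the negation not ((Box not ((not p and not q) implies q) implies not ((not p and not q) implies q)) or Box ((q implies not q) implies p)):
1. not ((Box not ((not p and not q) implies q) implies not ((not p and not q) implies q)) or Box ((q implies not q) implies p)), w0
2. not (Box not ((not p and not q) implies q) implies not ((not p and not q) implies q)), w0
3. not Box ((q implies not q) implies p), w0
4. Box not ((not p and not q) implies q), w0
5. (not p and not q) implies q, w0
6. q, w0
7. not ((q implies not q) implies p), w1
8. q implies not q, w1
9. not p, w1
10. not ((not p and not q) implies q), w1
11. not p and not q, w1
12. not q, w1
Accessibility: w0Rw1
Complete open branch: countermodel on a K-frame, so not valid in K.
T-tableau for the negation not ((Box not ((not p and not q) implies q) implies not ((not p and not q) implies q)) or Box ((q implies not q) implies p)):
1. not ((Box not ((not p and not q) implies q) implies not ((not p and not q) implies q)) or Box ((q implies not q) implies p)), w0
2. not (Box not ((not p and not q) implies q) implies not ((not p and not q) implies q)), w0
3. not Box ((q implies not q) implies p), w0
4. Box not ((not p and not q) implies q), w0
5. (not p and not q) implies q, w0
6. not ((not p and not q) implies q), w0
7. not p and not q, w0
8. not q, w0
9. not p, w0
10. not (not p and not q), w0
11. q, w0
Accessibility: w0Rw0
Branch closes: q and not q both at w0.
Every branch closes (one shown): valid in T, hence also in S4, S5 (every theorem of T is a theorem of S4 and S5).

T, S4, S5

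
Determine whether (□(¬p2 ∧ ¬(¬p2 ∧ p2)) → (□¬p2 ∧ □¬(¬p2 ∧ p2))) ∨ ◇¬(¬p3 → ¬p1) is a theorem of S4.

Valid in S4

Tableau for the negation ¬((□(¬p2 ∧ ¬(¬p2 ∧ p2)) → (□¬p2 ∧ □¬(¬p2 ∧ p2))) ∨ ◇¬(¬p3 → ¬p1)):
1. ¬((□(¬p2 ∧ ¬(¬p2 ∧ p2)) → (□¬p2 ∧ □¬(¬p2 ∧ p2))) ∨ ◇¬(¬p3 → ¬p1)), u
2. ¬(□(¬p2 ∧ ¬(¬p2 ∧ p2)) → (□¬p2 ∧ □¬(¬p2 ∧ p2))), u   [¬∨-rule on 1]
3. ¬◇¬(¬p3 → ¬p1), u   [¬∨-rule on 1]
4. □(¬p2 ∧ ¬(¬p2 ∧ p2)), u   [¬→-rule on 2]
5. ¬(□¬p2 ∧ □¬(¬p2 ∧ p2)), u   [¬→-rule on 2]
6. ¬p3 → ¬p1, u   [¬◇-rule on 3 via uRu]
7. ¬p2 ∧ ¬(¬p2 ∧ p2), u   [□-rule on 4 via uRu]
8. ¬p2, u   [∧-rule on 7]
9. ¬(¬p2 ∧ p2), u   [∧-rule on 7]
10. ¬□¬p2, u   [¬∧-rule on 5 (branches; this branch)]
11. ¬p1, u   [→-rule on 6 (branches; this branch)]
12. p2, v   [¬□-rule on 10: fresh world v, uRv]
13. ¬p3 → ¬p1, v   [¬◇-rule on 3 via uRv]
14. ¬p2 ∧ ¬(¬p2 ∧ p2), v   [□-rule on 4 via uRv]
15. ¬p2, v   [∧-rule on 14]
16. ¬(¬p2 ∧ p2), v   [∧-rule on 14]
Accessibility: uRu, uRv, vRv
Branch closes: p2 and ¬p2 both at v.
All branches of the negation close; one closing branch shown above.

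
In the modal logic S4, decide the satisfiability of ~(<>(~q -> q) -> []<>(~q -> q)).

Yes, satisfiable

1. ~(<>(~q -> q) -> []<>(~q -> q)), u
2. <>(~q -> q), u
3. ~[]<>(~q -> q), u
4. ~q -> q, v
5. q, v
6. ~<>(~q -> q), w
7. ~(~q -> q), w
8. ~q, w
Accessibility: uRu, uRv, uRw, vRv, wRw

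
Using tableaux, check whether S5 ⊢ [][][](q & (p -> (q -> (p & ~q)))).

Not valid

Tableau for the negation ~[][][](q & (p -> (q -> (p & ~q)))):
1. ~[][][](q & (p -> (q -> (p & ~q)))), 0
2. ~[][](q & (p -> (q -> (p & ~q)))), 1
3. ~[](q & (p -> (q -> (p & ~q)))), 2
4. ~(q & (p -> (q -> (p & ~q)))), 3
5. ~(p -> (q -> (p & ~q))), 3
6. p, 3
7. ~(q -> (p & ~q)), 3
8. q, 3
9. ~(p & ~q), 3
Accessibility: 0R0, 0R1, 0R2, 0R3, 1R0, 1R1, 1R2, 1R3, 2R0, 2R1, 2R2, 2R3, 3R0, 3R1, 3R2, 3R3
The negation has an open branch (countermodel exists).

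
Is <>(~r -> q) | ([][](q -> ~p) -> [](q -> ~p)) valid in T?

Tableau for the negation ~(<>(~r -> q) | ([][](q -> ~p) -> [](q -> ~p))):
1. ~(<>(~r -> q) | ([][](q -> ~p) -> [](q -> ~p))), 0
2. ~<>(~r -> q), 0
3. ~([][](q -> ~p) -> [](q -> ~p)), 0
4. [][](q -> ~p), 0
5. ~[](q -> ~p), 0
6. ~(~r -> q), 0
7. ~r, 0
8. ~q, 0
9. [](q -> ~p), 0
10. q -> ~p, 0
11. ~p, 0
12. ~(q -> ~p), 1
13. q, 1
14. p, 1
15. ~(~r -> q), 1
16. ~r, 1
17. ~q, 1
Accessibility: 0R0, 0R1, 1R1
Branch closes: q and ~q both at 1.
All branches of the negation close; one closing branch shown above.

Valid in T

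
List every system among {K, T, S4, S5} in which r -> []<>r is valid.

S4-tableau for the negation ~(r -> []<>r):
1. ~(r -> []<>r), w0
2. r, w0
3. ~[]<>r, w0
4. ~<>r, w1
5. ~r, w1
Accessibility: w0Rw0, w0Rw1, w1Rw1
Complete open branch: countermodel on an S4-frame, so not valid in S4, nor in K, T (the same frame is also a K-frame and a T-frame).
S5-tableau for the negation ~(r -> []<>r):
1. ~(r -> []<>r), w0
2. r, w0
3. ~[]<>r, w0
4. ~<>r, w1
5. ~r, w0
Accessibility: w0Rw0, w0Rw1, w1Rw0, w1Rw1
Branch closes: r and ~r both at w0.
Every branch closes (one shown): valid in S5.

S5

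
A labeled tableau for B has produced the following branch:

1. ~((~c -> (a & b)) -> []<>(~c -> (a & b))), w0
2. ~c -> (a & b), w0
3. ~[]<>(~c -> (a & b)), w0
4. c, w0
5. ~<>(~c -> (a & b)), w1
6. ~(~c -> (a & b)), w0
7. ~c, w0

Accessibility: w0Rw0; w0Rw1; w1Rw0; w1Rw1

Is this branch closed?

Closed

Both c and ~c appear at w0.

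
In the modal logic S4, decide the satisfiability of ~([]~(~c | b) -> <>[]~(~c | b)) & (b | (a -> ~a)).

1. ~([]~(~c | b) -> <>[]~(~c | b)) & (b | (a -> ~a)), w0
2. ~([]~(~c | b) -> <>[]~(~c | b)), w0   [&-rule on 1]
3. b | (a -> ~a), w0   [&-rule on 1]
4. []~(~c | b), w0   [~->-rule on 2]
5. ~<>[]~(~c | b), w0   [~->-rule on 2]
6. ~(~c | b), w0   [[]-rule on 4 via w0Rw0]
7. c, w0   [~|-rule on 6]
8. ~b, w0   [~|-rule on 6]
9. ~[]~(~c | b), w0   [~<>-rule on 5 via w0Rw0]
10. a -> ~a, w0   [|-rule on 3 (branches; this branch)]
11. ~a, w0   [->-rule on 10 (branches; this branch)]
12. ~c | b, w1   [~[]-rule on 9: fresh world w1, w0Rw1]
13. ~(~c | b), w1   [[]-rule on 4 via w0Rw1]
14. c, w1   [~|-rule on 13]
15. ~b, w1   [~|-rule on 13]
16. ~[]~(~c | b), w1   [~<>-rule on 5 via w0Rw1]
17. b, w1   [|-rule on 12 (branches; this branch)]
Accessibility: w0Rw0, w0Rw1, w1Rw1
Branch closes: b and ~b both at w1.
All branches of the tableau close; one closing branch shown above.

Unsatisfiable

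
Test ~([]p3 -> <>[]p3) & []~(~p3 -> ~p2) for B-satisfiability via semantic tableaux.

1. ~([]p3 -> <>[]p3) & []~(~p3 -> ~p2), u
2. ~([]p3 -> <>[]p3), u   [&-rule on 1]
3. []~(~p3 -> ~p2), u   [&-rule on 1]
4. []p3, u   [~->-rule on 2]
5. ~<>[]p3, u   [~->-rule on 2]
6. ~(~p3 -> ~p2), u   [[]-rule on 3 via uRu]
7. ~p3, u   [~->-rule on 6]
8. p2, u   [~->-rule on 6]
9. p3, u   [[]-rule on 4 via uRu]
Accessibility: uRu
Branch closes: p3 and ~p3 both at u.
Every branch closes; the branch above is one of them.

Unsatisfiable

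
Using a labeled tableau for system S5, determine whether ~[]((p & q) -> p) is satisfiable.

No, unsatisfiable

1. ~[]((p & q) -> p), 0
2. ~((p & q) -> p), 1
3. p & q, 1
4. ~p, 1
5. p, 1
6. q, 1
Accessibility: 0R0, 0R1, 1R0, 1R1
Branch closes: p and ~p both at 1.
Every branch closes; the branch above is one of them.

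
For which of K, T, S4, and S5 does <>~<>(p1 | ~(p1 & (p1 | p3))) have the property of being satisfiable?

K-tableau for the formula:
1. <>~<>(p1 | ~(p1 & (p1 | p3))), u
2. ~<>(p1 | ~(p1 & (p1 | p3))), v
Accessibility: uRv
Complete open branch: satisfiable in K.
T-tableau for the formula:
1. <>~<>(p1 | ~(p1 & (p1 | p3))), u
2. ~<>(p1 | ~(p1 & (p1 | p3))), v
3. ~(p1 | ~(p1 & (p1 | p3))), v
4. ~p1, v
5. p1 & (p1 | p3), v
6. p1, v
7. p1 | p3, v
Accessibility: uRu, uRv, vRv
Branch closes: p1 and ~p1 both at v.
Every branch closes (one shown): unsatisfiable in T, hence also in S4, S5 (every S4/S5-frame is a T-frame).

K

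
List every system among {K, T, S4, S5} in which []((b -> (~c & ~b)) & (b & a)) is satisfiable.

K

K-tableau for the formula:
1. []((b -> (~c & ~b)) & (b & a)), 0
Complete open branch: satisfiable in K.
T-tableau for the formula:
1. []((b -> (~c & ~b)) & (b & a)), 0
2. (b -> (~c & ~b)) & (b & a), 0
3. b -> (~c & ~b), 0
4. b & a, 0
5. b, 0
6. a, 0
7. ~c & ~b, 0
8. ~c, 0
9. ~b, 0
Accessibility: 0R0
Branch closes: b and ~b both at 0.
Every branch closes (one shown): unsatisfiable in T, hence also in S4, S5 (every S4/S5-frame is a T-frame).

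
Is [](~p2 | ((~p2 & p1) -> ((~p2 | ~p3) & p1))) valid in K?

Yes, valid

Tableau for the negation ~[](~p2 | ((~p2 & p1) -> ((~p2 | ~p3) & p1))):
1. ~[](~p2 | ((~p2 & p1) -> ((~p2 | ~p3) & p1))), w0
2. ~(~p2 | ((~p2 & p1) -> ((~p2 | ~p3) & p1))), w1
3. p2, w1
4. ~((~p2 & p1) -> ((~p2 | ~p3) & p1)), w1
5. ~p2 & p1, w1
6. ~((~p2 | ~p3) & p1), w1
7. ~p2, w1
8. p1, w1
Accessibility: w0Rw1
Branch closes: p2 and ~p2 both at w1.
Every branch of the negation's tableau closes; the branch above is one of them.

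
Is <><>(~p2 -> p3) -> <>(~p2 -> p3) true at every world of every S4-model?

Tableau for the negation ~(<><>(~p2 -> p3) -> <>(~p2 -> p3)):
1. ~(<><>(~p2 -> p3) -> <>(~p2 -> p3)), w0
2. <><>(~p2 -> p3), w0
3. ~<>(~p2 -> p3), w0
4. ~(~p2 -> p3), w0
5. ~p2, w0
6. ~p3, w0
7. <>(~p2 -> p3), w1
8. ~(~p2 -> p3), w1
9. ~p2, w1
10. ~p3, w1
11. ~p2 -> p3, w2
12. ~(~p2 -> p3), w2
13. ~p2, w2
14. ~p3, w2
15. p3, w2
Accessibility: w0Rw0, w0Rw1, w0Rw2, w1Rw1, w1Rw2, w2Rw2
Branch closes: p3 and ~p3 both at w2.
All branches of the negation close; one closing branch shown above.

Yes, valid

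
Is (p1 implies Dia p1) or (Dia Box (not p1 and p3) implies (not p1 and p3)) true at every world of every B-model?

Yes, valid

Tableau for the negation not ((p1 implies Dia p1) or (Dia Box (not p1 and p3) implies (not p1 and p3))):
1. not ((p1 implies Dia p1) or (Dia Box (not p1 and p3) implies (not p1 and p3))), u
2. not (p1 implies Dia p1), u
3. not (Dia Box (not p1 and p3) implies (not p1 and p3)), u
4. p1, u
5. not Dia p1, u
6. Dia Box (not p1 and p3), u
7. not (not p1 and p3), u
8. not p1, u
Accessibility: uRu
Branch closes: p1 and not p1 both at u.
Every branch of the negation's tableau closes; the branch above is one of them.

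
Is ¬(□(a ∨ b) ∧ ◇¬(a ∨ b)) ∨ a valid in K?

Tableau for the negation ¬(¬(□(a ∨ b) ∧ ◇¬(a ∨ b)) ∨ a):
1. ¬(¬(□(a ∨ b) ∧ ◇¬(a ∨ b)) ∨ a), w0
2. □(a ∨ b) ∧ ◇¬(a ∨ b), w0
3. ¬a, w0
4. □(a ∨ b), w0
5. ◇¬(a ∨ b), w0
6. ¬(a ∨ b), w1
7. ¬a, w1
8. ¬b, w1
9. a ∨ b, w1
10. b, w1
Accessibility: w0Rw1
Branch closes: b and ¬b both at w1.
Every branch of the negation's tableau closes; the branch above is one of them.

Yes, valid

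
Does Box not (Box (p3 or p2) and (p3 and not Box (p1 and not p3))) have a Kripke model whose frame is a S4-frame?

1. Box not (Box (p3 or p2) and (p3 and not Box (p1 and not p3))), 0
2. not (Box (p3 or p2) and (p3 and not Box (p1 and not p3))), 0
3. not (p3 and not Box (p1 and not p3)), 0
4. Box (p1 and not p3), 0
5. p1 and not p3, 0
6. p1, 0
7. not p3, 0
Accessibility: 0R0

Yes, satisfiable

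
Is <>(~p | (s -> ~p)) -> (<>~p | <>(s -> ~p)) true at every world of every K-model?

Tableau for the negation ~(<>(~p | (s -> ~p)) -> (<>~p | <>(s -> ~p))):
1. ~(<>(~p | (s -> ~p)) -> (<>~p | <>(s -> ~p))), 0
2. <>(~p | (s -> ~p)), 0
3. ~(<>~p | <>(s -> ~p)), 0
4. ~<>~p, 0
5. ~<>(s -> ~p), 0
6. ~p | (s -> ~p), 1
7. p, 1
8. ~(s -> ~p), 1
9. s, 1
10. s -> ~p, 1
11. ~p, 1
Accessibility: 0R1
Branch closes: p and ~p both at 1.
All branches of the negation close; one closing branch shown above.

Valid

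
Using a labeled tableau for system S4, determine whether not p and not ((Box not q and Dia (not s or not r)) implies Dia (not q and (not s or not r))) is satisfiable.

No, unsatisfiable

1. not p and not ((Box not q and Dia (not s or not r)) implies Dia (not q and (not s or not r))), u
2. not p, u
3. not ((Box not q and Dia (not s or not r)) implies Dia (not q and (not s or not r))), u
4. Box not q and Dia (not s or not r), u
5. not Dia (not q and (not s or not r)), u
6. Box not q, u
7. Dia (not s or not r), u
8. not (not q and (not s or not r)), u
9. not q, u
10. not (not s or not r), u
11. s, u
12. r, u
13. not s or not r, v
14. not (not q and (not s or not r)), v
15. not q, v
16. not r, v
17. not (not s or not r), v
18. s, v
19. r, v
Accessibility: uRu, uRv, vRv
Branch closes: r and not r both at v.
Every branch closes; the branch above is one of them.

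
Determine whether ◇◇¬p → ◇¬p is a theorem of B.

No, not valid

Tableau for the negation ¬(◇◇¬p → ◇¬p):
1. ¬(◇◇¬p → ◇¬p), u
2. ◇◇¬p, u
3. ¬◇¬p, u
4. p, u
5. ◇¬p, v
6. p, v
7. ¬p, w
Accessibility: uRu, uRv, vRu, vRv, vRw, wRv, wRw
The negation has an open branch (countermodel exists).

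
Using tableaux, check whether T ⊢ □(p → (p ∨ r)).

Yes, valid

Tableau for the negation ¬□(p → (p ∨ r)):
1. ¬□(p → (p ∨ r)), 0
2. ¬(p → (p ∨ r)), 1
3. p, 1
4. ¬(p ∨ r), 1
5. ¬p, 1
6. ¬r, 1
Accessibility: 0R0, 0R1, 1R1
Branch closes: p and ¬p both at 1.
All branches of the negation close; one closing branch shown above.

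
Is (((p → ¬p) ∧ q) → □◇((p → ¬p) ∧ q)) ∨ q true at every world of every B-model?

Valid

Tableau for the negation ¬((((p → ¬p) ∧ q) → □◇((p → ¬p) ∧ q)) ∨ q):
1. ¬((((p → ¬p) ∧ q) → □◇((p → ¬p) ∧ q)) ∨ q), u
2. ¬(((p → ¬p) ∧ q) → □◇((p → ¬p) ∧ q)), u
3. ¬q, u
4. (p → ¬p) ∧ q, u
5. ¬□◇((p → ¬p) ∧ q), u
6. p → ¬p, u
7. q, u
Accessibility: uRu
Branch closes: q and ¬q both at u.
All branches of the negation close; one closing branch shown above.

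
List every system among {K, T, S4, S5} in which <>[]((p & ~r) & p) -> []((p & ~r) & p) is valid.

S5

S5-tableau for the negation ~(<>[]((p & ~r) & p) -> []((p & ~r) & p)):
1. ~(<>[]((p & ~r) & p) -> []((p & ~r) & p)), 0
2. <>[]((p & ~r) & p), 0
3. ~[]((p & ~r) & p), 0
4. []((p & ~r) & p), 1
5. (p & ~r) & p, 0
6. p & ~r, 0
7. p, 0
8. ~r, 0
9. (p & ~r) & p, 1
10. p & ~r, 1
11. p, 1
12. ~r, 1
13. ~((p & ~r) & p), 2
14. (p & ~r) & p, 2
15. p & ~r, 2
16. p, 2
17. ~r, 2
18. ~(p & ~r), 2
19. r, 2
Accessibility: 0R0, 0R1, 0R2, 1R0, 1R1, 1R2, 2R0, 2R1, 2R2
Branch closes: r and ~r both at 2.
Every branch closes (one shown): valid in S5.
S4-tableau for the negation ~(<>[]((p & ~r) & p) -> []((p & ~r) & p)):
1. ~(<>[]((p & ~r) & p) -> []((p & ~r) & p)), 0
2. <>[]((p & ~r) & p), 0
3. ~[]((p & ~r) & p), 0
4. []((p & ~r) & p), 1
5. (p & ~r) & p, 1
6. p & ~r, 1
7. p, 1
8. ~r, 1
9. ~((p & ~r) & p), 2
10. ~p, 2
Accessibility: 0R0, 0R1, 0R2, 1R1, 2R2
Complete open branch: countermodel on an S4-frame, so not valid in S4, nor in K, T (the same frame is also a K-frame and a T-frame).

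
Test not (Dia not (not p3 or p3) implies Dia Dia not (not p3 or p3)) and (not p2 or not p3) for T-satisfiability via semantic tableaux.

No, unsatisfiable

1. not (Dia not (not p3 or p3) implies Dia Dia not (not p3 or p3)) and (not p2 or not p3), 0
2. not (Dia not (not p3 or p3) implies Dia Dia not (not p3 or p3)), 0
3. not p2 or not p3, 0
4. Dia not (not p3 or p3), 0
5. not Dia Dia not (not p3 or p3), 0
6. not Dia not (not p3 or p3), 0
7. not p3 or p3, 0
8. not p3, 0
9. not (not p3 or p3), 1
10. p3, 1
11. not p3, 1
Accessibility: 0R0, 0R1, 1R1
Branch closes: p3 and not p3 both at 1.
(One branch shown.) All branches close.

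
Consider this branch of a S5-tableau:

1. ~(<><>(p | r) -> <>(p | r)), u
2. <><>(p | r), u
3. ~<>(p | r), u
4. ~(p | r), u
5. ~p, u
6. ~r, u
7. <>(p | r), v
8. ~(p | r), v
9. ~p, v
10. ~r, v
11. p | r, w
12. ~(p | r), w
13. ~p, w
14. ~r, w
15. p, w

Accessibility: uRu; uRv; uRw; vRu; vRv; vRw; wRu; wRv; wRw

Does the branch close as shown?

Both p and ~p appear at w.

Yes, closed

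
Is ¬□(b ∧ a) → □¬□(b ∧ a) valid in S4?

Tableau for the negation ¬(¬□(b ∧ a) → □¬□(b ∧ a)):
1. ¬(¬□(b ∧ a) → □¬□(b ∧ a)), u
2. ¬□(b ∧ a), u
3. ¬□¬□(b ∧ a), u
4. ¬(b ∧ a), v
5. ¬a, v
6. □(b ∧ a), w
7. b ∧ a, w
8. b, w
9. a, w
Accessibility: uRu, uRv, uRw, vRv, wRw
The negation has an open branch (countermodel exists).

No, not valid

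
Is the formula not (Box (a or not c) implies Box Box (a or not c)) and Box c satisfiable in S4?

Unsatisfiable (every branch closes)

1. not (Box (a or not c) implies Box Box (a or not c)) and Box c, 0
2. not (Box (a or not c) implies Box Box (a or not c)), 0
3. Box c, 0
4. Box (a or not c), 0
5. not Box Box (a or not c), 0
6. c, 0
7. a or not c, 0
8. a, 0
9. not Box (a or not c), 1
10. c, 1
11. a or not c, 1
12. a, 1
13. not (a or not c), 2
14. not a, 2
15. c, 2
16. a or not c, 2
17. not c, 2
Accessibility: 0R0, 0R1, 0R2, 1R1, 1R2, 2R2
Branch closes: c and not c both at 2.
Every branch closes; the branch above is one of them.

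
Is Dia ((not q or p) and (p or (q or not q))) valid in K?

Invalid (countermodel exists)

Tableau for the negation not Dia ((not q or p) and (p or (q or not q))):
1. not Dia ((not q or p) and (p or (q or not q))), 0
The negation has an open branch (countermodel exists).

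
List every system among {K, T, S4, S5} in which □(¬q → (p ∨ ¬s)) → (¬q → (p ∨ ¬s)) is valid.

K-tableau for the negation ¬(□(¬q → (p ∨ ¬s)) → (¬q → (p ∨ ¬s))):
1. ¬(□(¬q → (p ∨ ¬s)) → (¬q → (p ∨ ¬s))), u
2. □(¬q → (p ∨ ¬s)), u
3. ¬(¬q → (p ∨ ¬s)), u
4. ¬q, u
5. ¬(p ∨ ¬s), u
6. ¬p, u
7. s, u
Complete open branch: countermodel on a K-frame, so not valid in K.
T-tableau for the negation ¬(□(¬q → (p ∨ ¬s)) → (¬q → (p ∨ ¬s))):
1. ¬(□(¬q → (p ∨ ¬s)) → (¬q → (p ∨ ¬s))), u
2. □(¬q → (p ∨ ¬s)), u
3. ¬(¬q → (p ∨ ¬s)), u
4. ¬q, u
5. ¬(p ∨ ¬s), u
6. ¬p, u
7. s, u
8. ¬q → (p ∨ ¬s), u
9. p ∨ ¬s, u
10. ¬s, u
Accessibility: uRu
Branch closes: s and ¬s both at u.
Every branch closes (one shown): valid in T, hence also in S4, S5 (every theorem of T is a theorem of S4 and S5).

T, S4, S5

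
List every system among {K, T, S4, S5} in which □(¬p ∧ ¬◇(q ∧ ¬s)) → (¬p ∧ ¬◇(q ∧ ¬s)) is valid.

T, S4, S5

K-tableau for the negation ¬(□(¬p ∧ ¬◇(q ∧ ¬s)) → (¬p ∧ ¬◇(q ∧ ¬s))):
1. ¬(□(¬p ∧ ¬◇(q ∧ ¬s)) → (¬p ∧ ¬◇(q ∧ ¬s))), 0
2. □(¬p ∧ ¬◇(q ∧ ¬s)), 0
3. ¬(¬p ∧ ¬◇(q ∧ ¬s)), 0
4. ◇(q ∧ ¬s), 0
5. q ∧ ¬s, 1
6. q, 1
7. ¬s, 1
8. ¬p ∧ ¬◇(q ∧ ¬s), 1
9. ¬p, 1
10. ¬◇(q ∧ ¬s), 1
Accessibility: 0R1
Complete open branch: countermodel on a K-frame, so not valid in K.
T-tableau for the negation ¬(□(¬p ∧ ¬◇(q ∧ ¬s)) → (¬p ∧ ¬◇(q ∧ ¬s))):
1. ¬(□(¬p ∧ ¬◇(q ∧ ¬s)) → (¬p ∧ ¬◇(q ∧ ¬s))), 0
2. □(¬p ∧ ¬◇(q ∧ ¬s)), 0
3. ¬(¬p ∧ ¬◇(q ∧ ¬s)), 0
4. ¬p ∧ ¬◇(q ∧ ¬s), 0
5. ¬p, 0
6. ¬◇(q ∧ ¬s), 0
7. ¬(q ∧ ¬s), 0
8. ◇(q ∧ ¬s), 0
9. s, 0
10. q ∧ ¬s, 1
11. q, 1
12. ¬s, 1
13. ¬p ∧ ¬◇(q ∧ ¬s), 1
14. ¬p, 1
15. ¬◇(q ∧ ¬s), 1
16. ¬(q ∧ ¬s), 1
17. s, 1
Accessibility: 0R0, 0R1, 1R1
Branch closes: s and ¬s both at 1.
Every branch closes (one shown): valid in T, hence also in S4, S5 (every theorem of T is a theorem of S4 and S5).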